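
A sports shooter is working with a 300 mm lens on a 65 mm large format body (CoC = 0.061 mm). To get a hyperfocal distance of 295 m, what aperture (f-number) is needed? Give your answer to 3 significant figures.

Rearrange H = f²/(N·c) + f for N: N = f² / ((H − f)·c).
N = 300² / ((295000 − 300) × 0.061) = 90000 / 17977 ≈ 5.01.

f/5.01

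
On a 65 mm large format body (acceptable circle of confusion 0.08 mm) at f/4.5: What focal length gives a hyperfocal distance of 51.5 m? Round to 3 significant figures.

136 mm

From H = f²/(N·c) + f, with f ≪ H: f ≈ √(H·N·c) = √(51500 × 4.5 × 0.08) = √18540 ≈ 136.2 mm.
The +f correction barely moves this — solving exactly, f² + N·c·f − N·c·H = 0 ⇒ f = (−N·c + √((N·c)² + 4·N·c·H))/2 = (−0.36 + √74160)/2 ≈ 135.98 mm, so f ≈ 136 mm.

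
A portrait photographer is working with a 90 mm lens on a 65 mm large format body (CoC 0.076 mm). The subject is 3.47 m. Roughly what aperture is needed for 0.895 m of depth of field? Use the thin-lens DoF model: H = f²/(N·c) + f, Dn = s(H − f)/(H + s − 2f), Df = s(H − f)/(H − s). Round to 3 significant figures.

f/4

Write h = H − f = f²/(N·c). The thin-lens limits are Dn = s·h/(h + (s−f)) and Df = s·h/(h − (s−f)), so DoF = Df − Dn = 2·s·(s−f)·h / (h² − (s−f)²).
That is a quadratic in h: DoF·h² − 2·s·(s−f)·h − DoF·(s−f)² = 0 ⇒ h = (s−f)·(s + √(s² + DoF²)) / DoF = 3380 × (3470 + √(3470² + 895²)) / 895 = 3380 × (3470 + 3583.56) / 895 ≈ 26638 mm.
Then N = f²/(c·h) = 90² / (0.076 × 26638) = 8100 / 2024.5 ≈ 4.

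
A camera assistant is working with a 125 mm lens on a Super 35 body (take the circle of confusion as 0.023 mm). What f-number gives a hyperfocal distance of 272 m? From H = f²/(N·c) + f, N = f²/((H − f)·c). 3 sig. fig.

f/2.50

Rearrange H = f²/(N·c) + f for N: N = f² / ((H − f)·c).
N = 125² / ((272000 − 125) × 0.023) = 15625 / 6253 ≈ 2.50.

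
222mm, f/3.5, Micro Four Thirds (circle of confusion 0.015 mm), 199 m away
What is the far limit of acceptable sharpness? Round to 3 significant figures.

252 m

Hyperfocal distance H = f²/(N·c) + f = 222²/(3.5 × 0.015) + 222 = 49284/0.0525 + 222 ≈ 938964.9 mm ≈ 939.0 m.
Far limit Df = s·(H − f)/(H − s) = 199000 × (938964.9 − 222) / (938964.9 − 199000) = 199000 × 938742.9 / 739964.9 ≈ 252458 mm ≈ 252 m.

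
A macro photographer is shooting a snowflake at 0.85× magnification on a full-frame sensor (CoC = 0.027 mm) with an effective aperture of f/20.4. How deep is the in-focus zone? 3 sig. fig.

At magnification m, DoF ≈ 2·N_eff·c/m² = 2 × 20.4 × 0.027 / 0.85² = 1.102 / 0.7225 ≈ 1.52 mm.

1.52 mm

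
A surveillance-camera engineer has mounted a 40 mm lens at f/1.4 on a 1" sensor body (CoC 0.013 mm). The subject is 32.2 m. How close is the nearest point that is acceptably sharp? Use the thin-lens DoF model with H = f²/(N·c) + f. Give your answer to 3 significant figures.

23.6 m

Hyperfocal distance H = f²/(N·c) + f = 40²/(1.4 × 0.013) + 40 = 1600/0.0182 + 40 ≈ 87952.1 mm ≈ 87.95 m.
Near limit Dn = s·(H − f)/(H + s − 2f) = 32200 × (87952.1 − 40) / (87952.1 + 32200 − 2 × 40) = 32200 × 87912.1 / 120072.1 ≈ 23576 mm ≈ 23.6 m.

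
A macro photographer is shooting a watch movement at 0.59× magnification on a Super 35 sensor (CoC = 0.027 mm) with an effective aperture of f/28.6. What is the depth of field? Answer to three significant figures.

At magnification m, DoF ≈ 2·N_eff·c/m² = 2 × 28.6 × 0.027 / 0.59² = 1.544 / 0.3481 ≈ 4.44 mm.

4.44 mm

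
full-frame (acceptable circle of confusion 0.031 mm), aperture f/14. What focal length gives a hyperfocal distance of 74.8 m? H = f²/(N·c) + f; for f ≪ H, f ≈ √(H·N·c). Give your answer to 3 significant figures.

180 mm

From H = f²/(N·c) + f, with f ≪ H: f ≈ √(H·N·c) = √(74800 × 14 × 0.031) = √32463 ≈ 180.2 mm.
The +f correction barely moves this — solving exactly, f² + N·c·f − N·c·H = 0 ⇒ f = (−N·c + √((N·c)² + 4·N·c·H))/2 = (−0.434 + √129853)/2 ≈ 179.96 mm, so f ≈ 180 mm.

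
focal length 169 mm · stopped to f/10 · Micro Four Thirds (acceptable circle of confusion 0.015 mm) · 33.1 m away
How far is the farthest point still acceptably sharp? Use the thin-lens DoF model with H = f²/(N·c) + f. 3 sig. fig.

Hyperfocal distance H = f²/(N·c) + f = 169²/(10 × 0.015) + 169 = 28561/0.15 + 169 ≈ 190575.7 mm ≈ 190.6 m.
Far limit Df = s·(H − f)/(H − s) = 33100 × (190575.7 − 169) / (190575.7 − 33100) = 33100 × 190406.7 / 157475.7 ≈ 40022 mm ≈ 40.0 m.

40.0 m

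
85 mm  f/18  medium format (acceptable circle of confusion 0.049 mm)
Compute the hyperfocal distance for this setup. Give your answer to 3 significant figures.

Hyperfocal distance H = f²/(N·c) + f = 85²/(18 × 0.049) + 85 = 7225/0.882 + 85 ≈ 8276.6 mm ≈ 8.28 m.

8.28 m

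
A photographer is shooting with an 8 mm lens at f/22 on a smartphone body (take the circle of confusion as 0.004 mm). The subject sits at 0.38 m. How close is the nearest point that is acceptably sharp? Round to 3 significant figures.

251 mm

Hyperfocal distance H = f²/(N·c) + f = 8²/(22 × 0.004) + 8 = 64/0.088 + 8 ≈ 735.3 mm ≈ 0.735 m.
Near limit Dn = s·(H − f)/(H + s − 2f) = 380 × (735.3 − 8) / (735.3 + 380 − 2 × 8) = 380 × 727.3 / 1099.3 ≈ 251.41 mm.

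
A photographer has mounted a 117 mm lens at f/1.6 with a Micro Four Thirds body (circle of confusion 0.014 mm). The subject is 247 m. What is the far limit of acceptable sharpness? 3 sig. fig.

414 m

Hyperfocal distance H = f²/(N·c) + f = 117²/(1.6 × 0.014) + 117 = 13689/0.0224 + 117 ≈ 611233.1 mm ≈ 611.2 m.
Far limit Df = s·(H − f)/(H − s) = 247000 × (611233.1 − 117) / (611233.1 − 247000) = 247000 × 611116.1 / 364233.1 ≈ 414421 mm ≈ 414 m.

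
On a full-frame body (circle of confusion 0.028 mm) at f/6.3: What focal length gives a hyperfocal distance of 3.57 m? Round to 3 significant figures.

From H = f²/(N·c) + f, with f ≪ H: f ≈ √(H·N·c) = √(3570 × 6.3 × 0.028) = √629.75 ≈ 25.09 mm.
Exact: f² + N·c·f − N·c·H = 0 ⇒ f = (−N·c + √((N·c)² + 4·N·c·H))/2 = (−0.1764 + √2519.0)/2 ≈ 25.007 mm ≈ 25.0 mm.

25.0 mm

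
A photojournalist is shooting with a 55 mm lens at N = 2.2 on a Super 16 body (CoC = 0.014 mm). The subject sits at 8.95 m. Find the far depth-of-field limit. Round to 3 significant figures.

9.84 m

Hyperfocal distance H = f²/(N·c) + f = 55²/(2.2 × 0.014) + 55 = 3025/0.0308 + 55 ≈ 98269.3 mm ≈ 98.27 m.
Far limit Df = s·(H − f)/(H − s) = 8950 × (98269.3 − 55) / (98269.3 − 8950) = 8950 × 98214.3 / 89319.3 ≈ 9841.3 mm ≈ 9.84 m.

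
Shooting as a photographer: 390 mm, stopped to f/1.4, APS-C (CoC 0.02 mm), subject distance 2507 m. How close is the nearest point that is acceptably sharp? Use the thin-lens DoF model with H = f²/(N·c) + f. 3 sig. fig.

1720 m

Hyperfocal distance H = f²/(N·c) + f = 390²/(1.4 × 0.02) + 390 = 152100/0.028 + 390 ≈ 5432532.9 mm ≈ 5433 m.
Near limit Dn = s·(H − f)/(H + s − 2f) = 2507000 × (5432532.9 − 390) / (5432532.9 + 2507000 − 2 × 390) = 2507000 × 5432142.9 / 7938752.9 ≈ 1715431 mm ≈ 1720 m.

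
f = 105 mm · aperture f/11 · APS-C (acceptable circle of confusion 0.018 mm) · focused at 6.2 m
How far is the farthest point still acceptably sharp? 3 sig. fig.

Hyperfocal distance H = f²/(N·c) + f = 105²/(11 × 0.018) + 105 = 11025/0.198 + 105 ≈ 55786.8 mm ≈ 55.79 m.
Far limit Df = s·(H − f)/(H − s) = 6200 × (55786.8 − 105) / (55786.8 − 6200) = 6200 × 55681.8 / 49586.8 ≈ 6962.1 mm ≈ 6.96 m.

6.96 m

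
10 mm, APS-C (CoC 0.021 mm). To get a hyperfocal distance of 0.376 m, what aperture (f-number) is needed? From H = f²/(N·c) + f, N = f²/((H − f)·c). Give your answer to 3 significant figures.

f/13

Rearrange H = f²/(N·c) + f for N: N = f² / ((H − f)·c).
N = 10² / ((376 − 10) × 0.021) = 100 / 7.686 ≈ 13.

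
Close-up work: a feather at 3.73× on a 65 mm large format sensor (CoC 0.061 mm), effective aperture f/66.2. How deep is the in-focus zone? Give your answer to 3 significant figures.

0.580 mm

At magnification m, DoF ≈ 2·N_eff·c/m² = 2 × 66.2 × 0.061 / 3.73² = 8.076 / 13.91 ≈ 0.58 mm.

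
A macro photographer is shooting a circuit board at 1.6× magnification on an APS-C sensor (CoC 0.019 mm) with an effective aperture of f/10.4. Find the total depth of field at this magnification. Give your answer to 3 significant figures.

0.154 mm

At magnification m, DoF ≈ 2·N_eff·c/m² = 2 × 10.4 × 0.019 / 1.6² = 0.3952 / 2.56 ≈ 0.154 mm.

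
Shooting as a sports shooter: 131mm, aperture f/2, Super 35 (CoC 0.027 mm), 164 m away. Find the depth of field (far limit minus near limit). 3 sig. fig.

230 m

Hyperfocal distance H = f²/(N·c) + f = 131²/(2 × 0.027) + 131 = 17161/0.054 + 131 ≈ 317927.3 mm ≈ 317.9 m.
Near limit Dn = s·(H − f)/(H + s − 2f) = 164000 × (317927.3 − 131) / (317927.3 + 164000 − 2 × 131) = 164000 × 317796.3 / 481665.3 ≈ 108205 mm.
Far limit Df = s·(H − f)/(H − s) = 164000 × (317927.3 − 131) / (317927.3 − 164000) = 164000 × 317796.3 / 153927.3 ≈ 338592 mm.
Depth of field = Df − Dn = 338592 − 108205 ≈ 230387 mm ≈ 230 m.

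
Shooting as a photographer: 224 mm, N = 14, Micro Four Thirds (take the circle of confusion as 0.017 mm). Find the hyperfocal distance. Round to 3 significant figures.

211 m

Hyperfocal distance H = f²/(N·c) + f = 224²/(14 × 0.017) + 224 = 50176/0.238 + 224 ≈ 211047.5 mm ≈ 211 m.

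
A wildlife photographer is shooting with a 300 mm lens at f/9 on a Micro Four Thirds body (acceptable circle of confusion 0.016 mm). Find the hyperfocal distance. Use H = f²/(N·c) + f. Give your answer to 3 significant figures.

625 m

Hyperfocal distance H = f²/(N·c) + f = 300²/(9 × 0.016) + 300 = 90000/0.144 + 300 ≈ 625300.0 mm ≈ 625 m.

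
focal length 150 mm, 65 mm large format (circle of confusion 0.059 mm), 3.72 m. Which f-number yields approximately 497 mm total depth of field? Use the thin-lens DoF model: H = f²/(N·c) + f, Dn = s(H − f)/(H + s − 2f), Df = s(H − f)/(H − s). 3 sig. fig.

Write h = H − f = f²/(N·c). The thin-lens limits are Dn = s·h/(h + (s−f)) and Df = s·h/(h − (s−f)), so DoF = Df − Dn = 2·s·(s−f)·h / (h² − (s−f)²).
That is a quadratic in h: DoF·h² − 2·s·(s−f)·h − DoF·(s−f)² = 0 ⇒ h = (s−f)·(s + √(s² + DoF²)) / DoF = 3570 × (3720 + √(3720² + 497²)) / 497 = 3570 × (3720 + 3753.05) / 497 ≈ 53680 mm.
Then N = f²/(c·h) = 150² / (0.059 × 53680) = 22500 / 3167.1 ≈ 7.10.

f/7.10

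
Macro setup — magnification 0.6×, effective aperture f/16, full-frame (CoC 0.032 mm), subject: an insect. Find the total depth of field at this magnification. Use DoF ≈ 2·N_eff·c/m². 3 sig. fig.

2.84 mm

At magnification m, DoF ≈ 2·N_eff·c/m² = 2 × 16 × 0.032 / 0.6² = 1.024 / 0.36 ≈ 2.84 mm.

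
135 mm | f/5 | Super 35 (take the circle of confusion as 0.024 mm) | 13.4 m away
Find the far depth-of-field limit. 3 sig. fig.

14.7 m

Hyperfocal distance H = f²/(N·c) + f = 135²/(5 × 0.024) + 135 = 18225/0.12 + 135 ≈ 152010.0 mm ≈ 152.0 m.
Far limit Df = s·(H − f)/(H − s) = 13400 × (152010.0 − 135) / (152010.0 − 13400) = 13400 × 151875.0 / 138610.0 ≈ 14682 mm ≈ 14.7 m.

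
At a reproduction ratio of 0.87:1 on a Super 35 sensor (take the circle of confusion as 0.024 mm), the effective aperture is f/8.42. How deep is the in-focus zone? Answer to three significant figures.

0.534 mm

At magnification m, DoF ≈ 2·N_eff·c/m² = 2 × 8.42 × 0.024 / 0.87² = 0.4042 / 0.7569 ≈ 0.534 mm.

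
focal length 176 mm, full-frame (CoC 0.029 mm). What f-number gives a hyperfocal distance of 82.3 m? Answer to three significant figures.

f/13

Rearrange H = f²/(N·c) + f for N: N = f² / ((H − f)·c).
N = 176² / ((82300 − 176) × 0.029) = 30976 / 2382 ≈ 13.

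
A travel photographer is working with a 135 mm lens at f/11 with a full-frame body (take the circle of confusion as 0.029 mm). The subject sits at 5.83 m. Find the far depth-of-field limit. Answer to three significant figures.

Hyperfocal distance H = f²/(N·c) + f = 135²/(11 × 0.029) + 135 = 18225/0.319 + 135 ≈ 57266.7 mm ≈ 57.27 m.
Far limit Df = s·(H − f)/(H − s) = 5830 × (57266.7 − 135) / (57266.7 − 5830) = 5830 × 57131.7 / 51436.7 ≈ 6475.5 mm ≈ 6.48 m.

6.48 m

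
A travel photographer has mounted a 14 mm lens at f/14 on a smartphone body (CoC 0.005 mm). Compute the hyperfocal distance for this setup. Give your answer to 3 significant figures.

Hyperfocal distance H = f²/(N·c) + f = 14²/(14 × 0.005) + 14 = 196/0.07 + 14 ≈ 2814.0 mm ≈ 2.81 m.

2.81 m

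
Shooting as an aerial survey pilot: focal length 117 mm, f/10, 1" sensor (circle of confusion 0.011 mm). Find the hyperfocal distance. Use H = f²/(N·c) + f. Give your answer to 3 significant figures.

125 m

Hyperfocal distance H = f²/(N·c) + f = 117²/(10 × 0.011) + 117 = 13689/0.11 + 117 ≈ 124562.5 mm ≈ 125 m.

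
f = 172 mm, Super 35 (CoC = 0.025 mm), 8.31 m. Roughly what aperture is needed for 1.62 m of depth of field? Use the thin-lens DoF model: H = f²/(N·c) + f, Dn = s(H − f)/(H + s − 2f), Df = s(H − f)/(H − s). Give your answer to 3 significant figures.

f/14

Write h = H − f = f²/(N·c). The thin-lens limits are Dn = s·h/(h + (s−f)) and Df = s·h/(h − (s−f)), so DoF = Df − Dn = 2·s·(s−f)·h / (h² − (s−f)²).
That is a quadratic in h: DoF·h² − 2·s·(s−f)·h − DoF·(s−f)² = 0 ⇒ h = (s−f)·(s + √(s² + DoF²)) / DoF = 8138 × (8310 + √(8310² + 1620²)) / 1620 = 8138 × (8310 + 8466.43) / 1620 ≈ 84276 mm.
Then N = f²/(c·h) = 172² / (0.025 × 84276) = 29584 / 2106.9 ≈ 14.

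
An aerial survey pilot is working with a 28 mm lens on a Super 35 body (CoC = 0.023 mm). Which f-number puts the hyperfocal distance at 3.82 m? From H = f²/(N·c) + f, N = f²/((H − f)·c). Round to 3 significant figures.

f/8.99

Rearrange H = f²/(N·c) + f for N: N = f² / ((H − f)·c).
N = 28² / ((3820 − 28) × 0.023) = 784 / 87.22 ≈ 8.99.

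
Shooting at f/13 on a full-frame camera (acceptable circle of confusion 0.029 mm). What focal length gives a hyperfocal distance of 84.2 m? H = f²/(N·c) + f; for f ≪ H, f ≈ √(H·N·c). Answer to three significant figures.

178 mm

From H = f²/(N·c) + f, with f ≪ H: f ≈ √(H·N·c) = √(84200 × 13 × 0.029) = √31743 ≈ 178.2 mm.
The +f correction barely moves this — solving exactly, f² + N·c·f − N·c·H = 0 ⇒ f = (−N·c + √((N·c)² + 4·N·c·H))/2 = (−0.377 + √126974)/2 ≈ 177.98 mm, so f ≈ 178 mm.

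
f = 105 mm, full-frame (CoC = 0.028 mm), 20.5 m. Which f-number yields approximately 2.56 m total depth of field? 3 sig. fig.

f/1.20

Write h = H − f = f²/(N·c). The thin-lens limits are Dn = s·h/(h + (s−f)) and Df = s·h/(h − (s−f)), so DoF = Df − Dn = 2·s·(s−f)·h / (h² − (s−f)²).
That is a quadratic in h: DoF·h² − 2·s·(s−f)·h − DoF·(s−f)² = 0 ⇒ h = (s−f)·(s + √(s² + DoF²)) / DoF = 20395 × (20500 + √(20500² + 2560²)) / 2560 = 20395 × (20500 + 20659.2) / 2560 ≈ 327907 mm.
Then N = f²/(c·h) = 105² / (0.028 × 327907) = 11025 / 9181.4 ≈ 1.20.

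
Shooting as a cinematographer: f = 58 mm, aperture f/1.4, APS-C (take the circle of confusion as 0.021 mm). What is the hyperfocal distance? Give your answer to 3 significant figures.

Hyperfocal distance H = f²/(N·c) + f = 58²/(1.4 × 0.021) + 58 = 3364/0.0294 + 58 ≈ 114479.8 mm ≈ 114 m.

114 m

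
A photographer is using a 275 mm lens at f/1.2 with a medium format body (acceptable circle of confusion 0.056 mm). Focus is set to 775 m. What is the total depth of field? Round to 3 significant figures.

Hyperfocal distance H = f²/(N·c) + f = 275²/(1.2 × 0.056) + 275 = 75625/0.0672 + 275 ≈ 1125647.0 mm ≈ 1126 m.
Near limit Dn = s·(H − f)/(H + s − 2f) = 775000 × (1125647.0 − 275) / (1125647.0 + 775000 − 2 × 275) = 775000 × 1125372.0 / 1900097.0 ≈ 459010 mm.
Far limit Df = s·(H − f)/(H − s) = 775000 × (1125647.0 − 275) / (1125647.0 − 775000) = 775000 × 1125372.0 / 350647.0 ≈ 2487297 mm.
Depth of field = Df − Dn = 2487297 − 459010 ≈ 2028287 mm ≈ 2030 m.

2030 m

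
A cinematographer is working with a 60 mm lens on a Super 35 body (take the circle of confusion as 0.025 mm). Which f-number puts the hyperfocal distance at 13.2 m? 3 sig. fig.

f/11

Rearrange H = f²/(N·c) + f for N: N = f² / ((H − f)·c).
N = 60² / ((13200 − 60) × 0.025) = 3600 / 328.5 ≈ 11.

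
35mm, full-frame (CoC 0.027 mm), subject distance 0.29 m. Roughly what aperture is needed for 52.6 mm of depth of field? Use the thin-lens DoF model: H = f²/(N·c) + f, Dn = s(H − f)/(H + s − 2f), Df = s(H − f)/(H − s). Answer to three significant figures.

Write h = H − f = f²/(N·c). The thin-lens limits are Dn = s·h/(h + (s−f)) and Df = s·h/(h − (s−f)), so DoF = Df − Dn = 2·s·(s−f)·h / (h² − (s−f)²).
That is a quadratic in h: DoF·h² − 2·s·(s−f)·h − DoF·(s−f)² = 0 ⇒ h = (s−f)·(s + √(s² + DoF²)) / DoF = 255 × (290 + √(290² + 52.6²)) / 52.6 = 255 × (290 + 294.732) / 52.6 ≈ 2834.7 mm.
Then N = f²/(c·h) = 35² / (0.027 × 2834.7) = 1225 / 76.538 ≈ 16.

f/16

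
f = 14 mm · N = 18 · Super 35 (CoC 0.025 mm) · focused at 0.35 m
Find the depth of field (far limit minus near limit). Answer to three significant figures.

1.33 m

Hyperfocal distance H = f²/(N·c) + f = 14²/(18 × 0.025) + 14 = 196/0.45 + 14 ≈ 449.6 mm ≈ 0.450 m.
Near limit Dn = s·(H − f)/(H + s − 2f) = 350 × (449.6 − 14) / (449.6 + 350 − 2 × 14) = 350 × 435.6 / 771.6 ≈ 197.6 mm.
Far limit Df = s·(H − f)/(H − s) = 350 × (449.6 − 14) / (449.6 − 350) = 350 × 435.6 / 99.6 ≈ 1531.3 mm.
Depth of field = Df − Dn = 1531.3 − 197.6 ≈ 1333.7 mm ≈ 1.33 m.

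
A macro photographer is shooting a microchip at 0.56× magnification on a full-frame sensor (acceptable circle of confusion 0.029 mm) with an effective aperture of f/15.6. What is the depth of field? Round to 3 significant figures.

At magnification m, DoF ≈ 2·N_eff·c/m² = 2 × 15.6 × 0.029 / 0.56² = 0.9048 / 0.3136 ≈ 2.89 mm.

2.89 mm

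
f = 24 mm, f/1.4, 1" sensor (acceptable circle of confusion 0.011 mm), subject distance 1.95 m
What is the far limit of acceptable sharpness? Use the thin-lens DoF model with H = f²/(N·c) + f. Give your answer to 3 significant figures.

Hyperfocal distance H = f²/(N·c) + f = 24²/(1.4 × 0.011) + 24 = 576/0.0154 + 24 ≈ 37426.6 mm ≈ 37.43 m.
Far limit Df = s·(H − f)/(H − s) = 1950 × (37426.6 − 24) / (37426.6 − 1950) = 1950 × 37402.6 / 35476.6 ≈ 2055.9 mm ≈ 2.06 m.

2.06 m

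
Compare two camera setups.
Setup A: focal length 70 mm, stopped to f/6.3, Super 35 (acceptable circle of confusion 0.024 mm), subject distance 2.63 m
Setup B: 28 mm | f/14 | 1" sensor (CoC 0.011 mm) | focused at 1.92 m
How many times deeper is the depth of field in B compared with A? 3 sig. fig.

3.96

Setup A: H = 70²/(6.3×0.024) + 70 ≈ 32477.4 mm; DoF = Df − Dn = 2855.57 − 2437.45 ≈ 418.12 mm.
Setup B: H = 28²/(14×0.011) + 28 ≈ 5118.9 mm; DoF = Df − Dn = 3055.6 − 1399.8 ≈ 1655.8 mm.
Ratio = 1655.8 / 418.12 ≈ 3.96.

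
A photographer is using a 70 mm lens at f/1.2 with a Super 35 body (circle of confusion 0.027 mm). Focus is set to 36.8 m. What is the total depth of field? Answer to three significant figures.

19.0 m

Hyperfocal distance H = f²/(N·c) + f = 70²/(1.2 × 0.027) + 70 = 4900/0.0324 + 70 ≈ 151304.6 mm ≈ 151.3 m.
Near limit Dn = s·(H − f)/(H + s − 2f) = 36800 × (151304.6 − 70) / (151304.6 + 36800 − 2 × 70) = 36800 × 151234.6 / 187964.6 ≈ 29609 mm.
Far limit Df = s·(H − f)/(H − s) = 36800 × (151304.6 − 70) / (151304.6 − 36800) = 36800 × 151234.6 / 114504.6 ≈ 48604 mm.
Depth of field = Df − Dn = 48604 − 29609 ≈ 18995 mm ≈ 19.0 m.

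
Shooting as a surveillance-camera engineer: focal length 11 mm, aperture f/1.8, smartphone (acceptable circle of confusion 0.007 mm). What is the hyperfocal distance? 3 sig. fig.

Hyperfocal distance H = f²/(N·c) + f = 11²/(1.8 × 0.007) + 11 = 121/0.0126 + 11 ≈ 9614.2 mm ≈ 9.61 m.

9.61 m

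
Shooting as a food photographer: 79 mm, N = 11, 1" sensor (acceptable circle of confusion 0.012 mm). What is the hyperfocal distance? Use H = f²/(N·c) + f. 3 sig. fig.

47.4 m

Hyperfocal distance H = f²/(N·c) + f = 79²/(11 × 0.012) + 79 = 6241/0.132 + 79 ≈ 47359.3 mm ≈ 47.4 m.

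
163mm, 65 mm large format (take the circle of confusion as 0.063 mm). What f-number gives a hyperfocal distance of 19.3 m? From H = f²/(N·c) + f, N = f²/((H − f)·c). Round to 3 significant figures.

Rearrange H = f²/(N·c) + f for N: N = f² / ((H − f)·c).
N = 163² / ((19300 − 163) × 0.063) = 26569 / 1206 ≈ 22.

f/22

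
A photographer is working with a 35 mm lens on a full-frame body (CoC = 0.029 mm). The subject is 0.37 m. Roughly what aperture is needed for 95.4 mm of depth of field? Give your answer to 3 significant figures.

f/16

Write h = H − f = f²/(N·c). The thin-lens limits are Dn = s·h/(h + (s−f)) and Df = s·h/(h − (s−f)), so DoF = Df − Dn = 2·s·(s−f)·h / (h² − (s−f)²).
That is a quadratic in h: DoF·h² − 2·s·(s−f)·h − DoF·(s−f)² = 0 ⇒ h = (s−f)·(s + √(s² + DoF²)) / DoF = 335 × (370 + √(370² + 95.4²)) / 95.4 = 335 × (370 + 382.101) / 95.4 ≈ 2641.0 mm.
Then N = f²/(c·h) = 35² / (0.029 × 2641.0) = 1225 / 76.590 ≈ 16.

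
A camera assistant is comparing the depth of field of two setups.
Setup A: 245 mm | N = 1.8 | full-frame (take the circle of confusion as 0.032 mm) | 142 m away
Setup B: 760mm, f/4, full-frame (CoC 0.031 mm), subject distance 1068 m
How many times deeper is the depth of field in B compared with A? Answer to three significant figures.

Setup A: H = 245²/(1.8×0.032) + 245 ≈ 1042345.7 mm; DoF = Df − Dn = 164357 − 124997 ≈ 39360 mm.
Setup B: H = 760²/(4×0.031) + 760 ≈ 4658824.5 mm; DoF = Df − Dn = 1385424 − 868917 ≈ 516507 mm.
Ratio = 516507 / 39360 ≈ 13.1.

13.1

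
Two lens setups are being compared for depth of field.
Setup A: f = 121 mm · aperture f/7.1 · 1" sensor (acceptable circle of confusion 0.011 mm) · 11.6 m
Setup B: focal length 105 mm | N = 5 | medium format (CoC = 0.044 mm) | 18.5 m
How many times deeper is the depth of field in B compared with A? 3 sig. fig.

11.0

Setup A: H = 121²/(7.1×0.011) + 121 ≈ 187585.8 mm; DoF = Df − Dn = 12356.6 − 10930.7 ≈ 1425.9 mm.
Setup B: H = 105²/(5×0.044) + 105 ≈ 50218.6 mm; DoF = Df − Dn = 29229 − 13533 ≈ 15696 mm.
Ratio = 15696 / 1425.9 ≈ 11.0.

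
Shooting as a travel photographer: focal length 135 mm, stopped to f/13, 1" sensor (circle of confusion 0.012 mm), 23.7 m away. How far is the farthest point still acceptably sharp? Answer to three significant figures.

29.7 m

Hyperfocal distance H = f²/(N·c) + f = 135²/(13 × 0.012) + 135 = 18225/0.156 + 135 ≈ 116961.9 mm ≈ 117.0 m.
Far limit Df = s·(H − f)/(H − s) = 23700 × (116961.9 − 135) / (116961.9 − 23700) = 23700 × 116826.9 / 93261.9 ≈ 29688 mm ≈ 29.7 m.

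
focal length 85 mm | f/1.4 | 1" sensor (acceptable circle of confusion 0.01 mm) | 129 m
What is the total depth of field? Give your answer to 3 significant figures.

68.7 m

Hyperfocal distance H = f²/(N·c) + f = 85²/(1.4 × 0.01) + 85 = 7225/0.014 + 85 ≈ 516156.4 mm ≈ 516.2 m.
Near limit Dn = s·(H − f)/(H + s − 2f) = 129000 × (516156.4 − 85) / (516156.4 + 129000 − 2 × 85) = 129000 × 516071.4 / 644986.4 ≈ 103216 mm.
Far limit Df = s·(H − f)/(H − s) = 129000 × (516156.4 − 85) / (516156.4 − 129000) = 129000 × 516071.4 / 387156.4 ≈ 171954 mm.
Depth of field = Df − Dn = 171954 − 103216 ≈ 68738 mm ≈ 68.7 m.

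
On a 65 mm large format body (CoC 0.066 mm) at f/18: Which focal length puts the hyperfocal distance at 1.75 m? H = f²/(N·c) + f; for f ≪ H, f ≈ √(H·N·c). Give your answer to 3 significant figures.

45.0 mm

From H = f²/(N·c) + f, with f ≪ H: f ≈ √(H·N·c) = √(1750 × 18 × 0.066) = √2079.0 ≈ 45.60 mm.
Exact: f² + N·c·f − N·c·H = 0 ⇒ f = (−N·c + √((N·c)² + 4·N·c·H))/2 = (−1.188 + √8317.4)/2 ≈ 45.006 mm ≈ 45.0 mm.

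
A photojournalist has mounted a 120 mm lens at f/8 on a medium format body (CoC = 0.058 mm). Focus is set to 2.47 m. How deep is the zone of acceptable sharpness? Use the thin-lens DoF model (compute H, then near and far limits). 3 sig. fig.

Hyperfocal distance H = f²/(N·c) + f = 120²/(8 × 0.058) + 120 = 14400/0.464 + 120 ≈ 31154.5 mm ≈ 31.15 m.
Near limit Dn = s·(H − f)/(H + s − 2f) = 2470 × (31154.5 − 120) / (31154.5 + 2470 − 2 × 120) = 2470 × 31034.5 / 33384.5 ≈ 2296.13 mm.
Far limit Df = s·(H − f)/(H − s) = 2470 × (31154.5 − 120) / (31154.5 − 2470) = 2470 × 31034.5 / 28684.5 ≈ 2672.36 mm.
Depth of field = Df − Dn = 2672.36 − 2296.13 ≈ 376.23 mm.

376 mm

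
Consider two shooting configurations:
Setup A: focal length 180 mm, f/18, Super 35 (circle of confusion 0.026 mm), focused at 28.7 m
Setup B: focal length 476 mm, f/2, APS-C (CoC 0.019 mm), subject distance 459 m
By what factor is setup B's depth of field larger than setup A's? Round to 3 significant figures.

Setup A: H = 180²/(18×0.026) + 180 ≈ 69410.8 mm; DoF = Df − Dn = 48806 − 20326 ≈ 28480 mm.
Setup B: H = 476²/(2×0.019) + 476 ≈ 5963002.3 mm; DoF = Df − Dn = 497238 − 426223 ≈ 71015 mm.
Ratio = 71015 / 28480 ≈ 2.49.

2.49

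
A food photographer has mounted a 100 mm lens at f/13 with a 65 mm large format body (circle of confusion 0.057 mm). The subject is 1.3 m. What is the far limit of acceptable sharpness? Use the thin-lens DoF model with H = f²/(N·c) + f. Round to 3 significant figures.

1.43 m

Hyperfocal distance H = f²/(N·c) + f = 100²/(13 × 0.057) + 100 = 10000/0.741 + 100 ≈ 13595.3 mm ≈ 13.60 m.
Far limit Df = s·(H − f)/(H − s) = 1300 × (13595.3 − 100) / (13595.3 − 1300) = 1300 × 13495.3 / 12295.3 ≈ 1426.9 mm ≈ 1.43 m.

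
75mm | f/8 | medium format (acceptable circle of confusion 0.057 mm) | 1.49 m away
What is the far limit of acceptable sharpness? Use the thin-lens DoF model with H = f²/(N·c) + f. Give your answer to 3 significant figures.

Hyperfocal distance H = f²/(N·c) + f = 75²/(8 × 0.057) + 75 = 5625/0.456 + 75 ≈ 12410.5 mm ≈ 12.41 m.
Far limit Df = s·(H − f)/(H − s) = 1490 × (12410.5 − 75) / (12410.5 − 1490) = 1490 × 12335.5 / 10920.5 ≈ 1683.1 mm ≈ 1.68 m.

1.68 m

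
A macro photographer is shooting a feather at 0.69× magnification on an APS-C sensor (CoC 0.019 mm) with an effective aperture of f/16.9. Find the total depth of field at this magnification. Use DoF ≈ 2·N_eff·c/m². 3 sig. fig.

1.35 mm

At magnification m, DoF ≈ 2·N_eff·c/m² = 2 × 16.9 × 0.019 / 0.69² = 0.6422 / 0.4761 ≈ 1.35 mm.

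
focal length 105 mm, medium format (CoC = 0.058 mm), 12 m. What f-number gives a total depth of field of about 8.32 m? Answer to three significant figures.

Write h = H − f = f²/(N·c). The thin-lens limits are Dn = s·h/(h + (s−f)) and Df = s·h/(h − (s−f)), so DoF = Df − Dn = 2·s·(s−f)·h / (h² − (s−f)²).
That is a quadratic in h: DoF·h² − 2·s·(s−f)·h − DoF·(s−f)² = 0 ⇒ h = (s−f)·(s + √(s² + DoF²)) / DoF = 11895 × (12000 + √(12000² + 8320²)) / 8320 = 11895 × (12000 + 14602.1) / 8320 ≈ 38033 mm.
Then N = f²/(c·h) = 105² / (0.058 × 38033) = 11025 / 2205.9 ≈ 5.

f/5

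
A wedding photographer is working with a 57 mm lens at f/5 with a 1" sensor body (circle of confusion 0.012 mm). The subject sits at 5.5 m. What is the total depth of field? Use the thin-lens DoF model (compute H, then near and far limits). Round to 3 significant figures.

Hyperfocal distance H = f²/(N·c) + f = 57²/(5 × 0.012) + 57 = 3249/0.06 + 57 ≈ 54207.0 mm ≈ 54.21 m.
Near limit Dn = s·(H − f)/(H + s − 2f) = 5500 × (54207.0 − 57) / (54207.0 + 5500 − 2 × 57) = 5500 × 54150.0 / 59593.0 ≈ 4997.7 mm.
Far limit Df = s·(H − f)/(H − s) = 5500 × (54207.0 − 57) / (54207.0 − 5500) = 5500 × 54150.0 / 48707.0 ≈ 6114.6 mm.
Depth of field = Df − Dn = 6114.6 − 4997.7 ≈ 1116.9 mm ≈ 1.12 m.

1.12 m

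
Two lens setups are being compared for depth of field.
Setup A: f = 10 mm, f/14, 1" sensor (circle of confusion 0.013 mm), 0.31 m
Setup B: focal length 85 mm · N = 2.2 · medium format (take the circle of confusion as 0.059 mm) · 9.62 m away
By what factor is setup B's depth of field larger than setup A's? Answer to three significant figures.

7.04

Setup A: H = 10²/(14×0.013) + 10 ≈ 559.5 mm; DoF = Df − Dn = 682.82 − 200.52 ≈ 482.30 mm.
Setup B: H = 85²/(2.2×0.059) + 85 ≈ 55747.6 mm; DoF = Df − Dn = 11608.5 − 8213.1 ≈ 3395.4 mm.
Ratio = 3395.4 / 482.30 ≈ 7.04.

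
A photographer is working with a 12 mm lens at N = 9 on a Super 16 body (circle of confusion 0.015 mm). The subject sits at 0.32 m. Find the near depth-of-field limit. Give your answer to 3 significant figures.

248 mm

Hyperfocal distance H = f²/(N·c) + f = 12²/(9 × 0.015) + 12 = 144/0.135 + 12 ≈ 1078.7 mm ≈ 1.079 m.
Near limit Dn = s·(H − f)/(H + s − 2f) = 320 × (1078.7 − 12) / (1078.7 + 320 − 2 × 12) = 320 × 1066.7 / 1374.7 ≈ 248.30 mm.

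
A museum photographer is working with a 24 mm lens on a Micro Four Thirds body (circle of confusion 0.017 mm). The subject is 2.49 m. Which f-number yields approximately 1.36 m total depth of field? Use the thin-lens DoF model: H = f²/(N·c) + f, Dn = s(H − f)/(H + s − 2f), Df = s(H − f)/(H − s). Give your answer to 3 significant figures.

f/3.51

Write h = H − f = f²/(N·c). The thin-lens limits are Dn = s·h/(h + (s−f)) and Df = s·h/(h − (s−f)), so DoF = Df − Dn = 2·s·(s−f)·h / (h² − (s−f)²).
That is a quadratic in h: DoF·h² − 2·s·(s−f)·h − DoF·(s−f)² = 0 ⇒ h = (s−f)·(s + √(s² + DoF²)) / DoF = 2466 × (2490 + √(2490² + 1360²)) / 1360 = 2466 × (2490 + 2837.20) / 1360 ≈ 9659.5 mm.
Then N = f²/(c·h) = 24² / (0.017 × 9659.5) = 576 / 164.21 ≈ 3.51.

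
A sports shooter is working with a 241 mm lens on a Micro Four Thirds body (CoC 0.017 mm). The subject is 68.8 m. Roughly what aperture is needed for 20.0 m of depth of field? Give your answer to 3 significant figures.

Write h = H − f = f²/(N·c). The thin-lens limits are Dn = s·h/(h + (s−f)) and Df = s·h/(h − (s−f)), so DoF = Df − Dn = 2·s·(s−f)·h / (h² − (s−f)²).
That is a quadratic in h: DoF·h² − 2·s·(s−f)·h − DoF·(s−f)² = 0 ⇒ h = (s−f)·(s + √(s² + DoF²)) / DoF = 68559 × (68800 + √(68800² + 20000²)) / 20000 = 68559 × (68800 + 71648.0) / 20000 ≈ 481449 mm.
Then N = f²/(c·h) = 241² / (0.017 × 481449) = 58081 / 8184.6 ≈ 7.10.

f/7.10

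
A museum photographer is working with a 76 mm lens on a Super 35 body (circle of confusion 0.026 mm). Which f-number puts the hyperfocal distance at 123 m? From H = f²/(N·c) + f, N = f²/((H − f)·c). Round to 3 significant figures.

Rearrange H = f²/(N·c) + f for N: N = f² / ((H − f)·c).
N = 76² / ((123000 − 76) × 0.026) = 5776 / 3196 ≈ 1.81.

f/1.81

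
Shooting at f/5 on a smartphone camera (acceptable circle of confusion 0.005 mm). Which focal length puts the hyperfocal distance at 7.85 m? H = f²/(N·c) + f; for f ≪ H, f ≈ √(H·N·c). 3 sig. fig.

14.0 mm

From H = f²/(N·c) + f, with f ≪ H: f ≈ √(H·N·c) = √(7850 × 5 × 0.005) = √196.25 ≈ 14.01 mm.
The +f correction barely moves this — solving exactly, f² + N·c·f − N·c·H = 0 ⇒ f = (−N·c + √((N·c)² + 4·N·c·H))/2 = (−0.025 + √785.00)/2 ≈ 13.996 mm, so f ≈ 14.0 mm.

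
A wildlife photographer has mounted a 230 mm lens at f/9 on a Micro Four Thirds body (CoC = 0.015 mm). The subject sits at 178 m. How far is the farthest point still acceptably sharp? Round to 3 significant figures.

326 m

Hyperfocal distance H = f²/(N·c) + f = 230²/(9 × 0.015) + 230 = 52900/0.135 + 230 ≈ 392081.9 mm ≈ 392.1 m.
Far limit Df = s·(H − f)/(H − s) = 178000 × (392081.9 − 230) / (392081.9 − 178000) = 178000 × 391851.9 / 214081.9 ≈ 325808 mm ≈ 326 m.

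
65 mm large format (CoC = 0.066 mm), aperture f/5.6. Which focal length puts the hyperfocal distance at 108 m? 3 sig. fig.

200 mm

From H = f²/(N·c) + f, with f ≪ H: f ≈ √(H·N·c) = √(108000 × 5.6 × 0.066) = √39917 ≈ 199.8 mm.
The +f correction barely moves this — solving exactly, f² + N·c·f − N·c·H = 0 ⇒ f = (−N·c + √((N·c)² + 4·N·c·H))/2 = (−0.3696 + √159667)/2 ≈ 199.61 mm, so f ≈ 200 mm.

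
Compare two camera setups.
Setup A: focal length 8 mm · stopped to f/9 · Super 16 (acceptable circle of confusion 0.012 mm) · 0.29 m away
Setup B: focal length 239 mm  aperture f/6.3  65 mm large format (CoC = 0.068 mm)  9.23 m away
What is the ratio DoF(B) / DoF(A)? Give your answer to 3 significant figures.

Setup A: H = 8²/(9×0.012) + 8 ≈ 600.6 mm; DoF = Df − Dn = 553.30 − 196.49 ≈ 356.81 mm.
Setup B: H = 239²/(6.3×0.068) + 239 ≈ 133574.7 mm; DoF = Df − Dn = 9897.4 − 8646.9 ≈ 1250.5 mm.
Ratio = 1250.5 / 356.81 ≈ 3.50.

3.50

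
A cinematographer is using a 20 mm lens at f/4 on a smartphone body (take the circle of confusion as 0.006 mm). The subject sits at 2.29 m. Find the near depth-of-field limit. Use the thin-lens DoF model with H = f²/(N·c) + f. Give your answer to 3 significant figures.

2.02 m

Hyperfocal distance H = f²/(N·c) + f = 20²/(4 × 0.006) + 20 = 400/0.024 + 20 ≈ 16686.7 mm ≈ 16.69 m.
Near limit Dn = s·(H − f)/(H + s − 2f) = 2290 × (16686.7 − 20) / (16686.7 + 2290 − 2 × 20) = 2290 × 16666.7 / 18936.7 ≈ 2015.5 mm ≈ 2.02 m.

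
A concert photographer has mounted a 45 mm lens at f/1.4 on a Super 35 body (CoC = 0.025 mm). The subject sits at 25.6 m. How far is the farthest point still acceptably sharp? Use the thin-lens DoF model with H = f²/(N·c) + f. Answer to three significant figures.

Hyperfocal distance H = f²/(N·c) + f = 45²/(1.4 × 0.025) + 45 = 2025/0.035 + 45 ≈ 57902.1 mm ≈ 57.90 m.
Far limit Df = s·(H − f)/(H − s) = 25600 × (57902.1 − 45) / (57902.1 − 25600) = 25600 × 57857.1 / 32302.1 ≈ 45853 mm ≈ 45.9 m.

45.9 m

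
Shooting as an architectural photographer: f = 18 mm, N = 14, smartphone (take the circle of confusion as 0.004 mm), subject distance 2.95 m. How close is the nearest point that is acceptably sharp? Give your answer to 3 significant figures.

Hyperfocal distance H = f²/(N·c) + f = 18²/(14 × 0.004) + 18 = 324/0.056 + 18 ≈ 5803.7 mm ≈ 5.804 m.
Near limit Dn = s·(H − f)/(H + s − 2f) = 2950 × (5803.7 − 18) / (5803.7 + 2950 − 2 × 18) = 2950 × 5785.7 / 8717.7 ≈ 1957.8 mm ≈ 1.96 m.

1.96 m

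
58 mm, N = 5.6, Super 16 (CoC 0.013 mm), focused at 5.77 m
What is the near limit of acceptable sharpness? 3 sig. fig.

5.14 m

Hyperfocal distance H = f²/(N·c) + f = 58²/(5.6 × 0.013) + 58 = 3364/0.0728 + 58 ≈ 46266.8 mm ≈ 46.27 m.
Near limit Dn = s·(H − f)/(H + s − 2f) = 5770 × (46266.8 − 58) / (46266.8 + 5770 − 2 × 58) = 5770 × 46208.8 / 51920.8 ≈ 5135.2 mm ≈ 5.14 m.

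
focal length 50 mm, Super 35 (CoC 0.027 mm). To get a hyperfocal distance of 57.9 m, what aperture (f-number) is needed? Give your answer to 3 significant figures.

Rearrange H = f²/(N·c) + f for N: N = f² / ((H − f)·c).
N = 50² / ((57900 − 50) × 0.027) = 2500 / 1562 ≈ 1.60.

f/1.60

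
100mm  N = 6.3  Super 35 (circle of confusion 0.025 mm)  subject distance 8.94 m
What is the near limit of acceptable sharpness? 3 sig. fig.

Hyperfocal distance H = f²/(N·c) + f = 100²/(6.3 × 0.025) + 100 = 10000/0.1575 + 100 ≈ 63592.1 mm ≈ 63.59 m.
Near limit Dn = s·(H − f)/(H + s − 2f) = 8940 × (63592.1 − 100) / (63592.1 + 8940 − 2 × 100) = 8940 × 63492.1 / 72332.1 ≈ 7847.4 mm ≈ 7.85 m.

7.85 m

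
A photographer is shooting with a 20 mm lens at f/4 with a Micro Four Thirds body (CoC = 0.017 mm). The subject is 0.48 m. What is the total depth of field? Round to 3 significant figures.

Hyperfocal distance H = f²/(N·c) + f = 20²/(4 × 0.017) + 20 = 400/0.068 + 20 ≈ 5902.4 mm ≈ 5.902 m.
Near limit Dn = s·(H − f)/(H + s − 2f) = 480 × (5902.4 − 20) / (5902.4 + 480 − 2 × 20) = 480 × 5882.4 / 6342.4 ≈ 445.186 mm.
Far limit Df = s·(H − f)/(H − s) = 480 × (5902.4 − 20) / (5902.4 − 480) = 480 × 5882.4 / 5422.4 ≈ 520.720 mm.
Depth of field = Df − Dn = 520.720 − 445.186 ≈ 75.534 mm.

75.5 mm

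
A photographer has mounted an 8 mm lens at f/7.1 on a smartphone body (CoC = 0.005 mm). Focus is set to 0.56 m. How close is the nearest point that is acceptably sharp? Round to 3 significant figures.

Hyperfocal distance H = f²/(N·c) + f = 8²/(7.1 × 0.005) + 8 = 64/0.0355 + 8 ≈ 1810.8 mm ≈ 1.811 m.
Near limit Dn = s·(H − f)/(H + s − 2f) = 560 × (1810.8 − 8) / (1810.8 + 560 − 2 × 8) = 560 × 1802.8 / 2354.8 ≈ 428.73 mm.

429 mm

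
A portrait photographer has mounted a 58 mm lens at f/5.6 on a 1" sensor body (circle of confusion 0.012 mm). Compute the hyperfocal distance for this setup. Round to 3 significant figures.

50.1 m

Hyperfocal distance H = f²/(N·c) + f = 58²/(5.6 × 0.012) + 58 = 3364/0.0672 + 58 ≈ 50117.5 mm ≈ 50.1 m.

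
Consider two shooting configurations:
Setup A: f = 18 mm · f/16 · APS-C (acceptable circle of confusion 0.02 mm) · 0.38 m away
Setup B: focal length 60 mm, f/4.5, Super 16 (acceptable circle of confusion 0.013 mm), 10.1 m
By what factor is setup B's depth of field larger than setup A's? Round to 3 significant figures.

10.9

Setup A: H = 18²/(16×0.02) + 18 ≈ 1030.5 mm; DoF = Df − Dn = 591.47 − 279.92 ≈ 311.55 mm.
Setup B: H = 60²/(4.5×0.013) + 60 ≈ 61598.5 mm; DoF = Df − Dn = 12069.1 − 8683.3 ≈ 3385.8 mm.
Ratio = 3385.8 / 311.55 ≈ 10.9.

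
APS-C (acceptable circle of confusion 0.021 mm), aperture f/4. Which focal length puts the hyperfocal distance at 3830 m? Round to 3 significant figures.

From H = f²/(N·c) + f, with f ≪ H: f ≈ √(H·N·c) = √(3830000 × 4 × 0.021) = √321720 ≈ 567.2 mm.
The +f correction barely moves this — solving exactly, f² + N·c·f − N·c·H = 0 ⇒ f = (−N·c + √((N·c)² + 4·N·c·H))/2 = (−0.084 + √1286880)/2 ≈ 567.16 mm, so f ≈ 567 mm.

567 mm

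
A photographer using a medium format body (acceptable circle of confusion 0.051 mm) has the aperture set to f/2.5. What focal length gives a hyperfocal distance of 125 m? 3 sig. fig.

From H = f²/(N·c) + f, with f ≪ H: f ≈ √(H·N·c) = √(125000 × 2.5 × 0.051) = √15938 ≈ 126.2 mm.
The +f correction barely moves this — solving exactly, f² + N·c·f − N·c·H = 0 ⇒ f = (−N·c + √((N·c)² + 4·N·c·H))/2 = (−0.1275 + √63750)/2 ≈ 126.18 mm, so f ≈ 126 mm.

126 mm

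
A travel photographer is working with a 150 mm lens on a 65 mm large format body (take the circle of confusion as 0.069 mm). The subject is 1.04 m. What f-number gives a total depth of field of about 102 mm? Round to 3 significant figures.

Write h = H − f = f²/(N·c). The thin-lens limits are Dn = s·h/(h + (s−f)) and Df = s·h/(h − (s−f)), so DoF = Df − Dn = 2·s·(s−f)·h / (h² − (s−f)²).
That is a quadratic in h: DoF·h² − 2·s·(s−f)·h − DoF·(s−f)² = 0 ⇒ h = (s−f)·(s + √(s² + DoF²)) / DoF = 890 × (1040 + √(1040² + 102²)) / 102 = 890 × (1040 + 1044.99) / 102 ≈ 18193 mm.
Then N = f²/(c·h) = 150² / (0.069 × 18193) = 22500 / 1255.3 ≈ 17.9.

f/17.9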